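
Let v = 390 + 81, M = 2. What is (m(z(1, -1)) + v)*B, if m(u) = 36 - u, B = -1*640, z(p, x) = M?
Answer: -323200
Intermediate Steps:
z(p, x) = 2
v = 471
B = -640
(m(z(1, -1)) + v)*B = ((36 - 1*2) + 471)*(-640) = ((36 - 2) + 471)*(-640) = (34 + 471)*(-640) = 505*(-640) = -323200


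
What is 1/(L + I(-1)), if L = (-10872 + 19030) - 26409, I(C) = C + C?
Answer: -1/18253 ≈ -5.4786e-5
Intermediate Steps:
I(C) = 2*C
L = -18251 (L = 8158 - 26409 = -18251)
1/(L + I(-1)) = 1/(-18251 + 2*(-1)) = 1/(-18251 - 2) = 1/(-18253) = -1/18253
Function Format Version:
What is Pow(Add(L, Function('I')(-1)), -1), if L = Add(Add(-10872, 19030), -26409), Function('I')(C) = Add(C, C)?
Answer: Rational(-1, 18253) ≈ -5.4786e-5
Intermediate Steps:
Function('I')(C) = Mul(2, C)
L = -18251 (L = Add(8158, -26409) = -18251)
Pow(Add(L, Function('I')(-1)), -1) = Pow(Add(-18251, Mul(2, -1)), -1) = Pow(Add(-18251, -2), -1) = Pow(-18253, -1) = Rational(-1, 18253)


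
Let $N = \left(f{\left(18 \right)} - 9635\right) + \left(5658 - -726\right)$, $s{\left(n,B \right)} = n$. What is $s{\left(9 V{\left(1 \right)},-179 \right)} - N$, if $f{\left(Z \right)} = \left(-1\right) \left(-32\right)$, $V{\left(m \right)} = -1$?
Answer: $3210$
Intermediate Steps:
$f{\left(Z \right)} = 32$
$N = -3219$ ($N = \left(32 - 9635\right) + \left(5658 - -726\right) = -9603 + \left(5658 + 726\right) = -9603 + 6384 = -3219$)
$s{\left(9 V{\left(1 \right)},-179 \right)} - N = 9 \left(-1\right) - -3219 = -9 + 3219 = 3210$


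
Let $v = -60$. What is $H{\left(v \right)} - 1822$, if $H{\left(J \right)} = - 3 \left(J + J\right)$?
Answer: $-1462$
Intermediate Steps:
$H{\left(J \right)} = - 6 J$ ($H{\left(J \right)} = - 3 \cdot 2 J = - 6 J$)
$H{\left(v \right)} - 1822 = \left(-6\right) \left(-60\right) - 1822 = 360 - 1822 = -1462$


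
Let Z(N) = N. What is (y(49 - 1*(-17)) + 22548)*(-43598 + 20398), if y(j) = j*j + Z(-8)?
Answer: -623987200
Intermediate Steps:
y(j) = -8 + j² (y(j) = j*j - 8 = j² - 8 = -8 + j²)
(y(49 - 1*(-17)) + 22548)*(-43598 + 20398) = ((-8 + (49 - 1*(-17))²) + 22548)*(-43598 + 20398) = ((-8 + (49 + 17)²) + 22548)*(-23200) = ((-8 + 66²) + 22548)*(-23200) = ((-8 + 4356) + 22548)*(-23200) = (4348 + 22548)*(-23200) = 26896*(-23200) = -623987200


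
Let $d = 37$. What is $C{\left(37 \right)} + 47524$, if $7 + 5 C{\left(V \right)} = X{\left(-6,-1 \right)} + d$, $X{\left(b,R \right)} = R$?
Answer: $\frac{237649}{5} \approx 47530.0$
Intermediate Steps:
$C{\left(V \right)} = \frac{29}{5}$ ($C{\left(V \right)} = - \frac{7}{5} + \frac{-1 + 37}{5} = - \frac{7}{5} + \frac{1}{5} \cdot 36 = - \frac{7}{5} + \frac{36}{5} = \frac{29}{5}$)
$C{\left(37 \right)} + 47524 = \frac{29}{5} + 47524 = \frac{237649}{5}$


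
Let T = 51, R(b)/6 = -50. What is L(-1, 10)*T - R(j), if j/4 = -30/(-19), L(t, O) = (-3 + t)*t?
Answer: 504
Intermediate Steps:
L(t, O) = t*(-3 + t)
j = 120/19 (j = 4*(-30/(-19)) = 4*(-30*(-1/19)) = 4*(30/19) = 120/19 ≈ 6.3158)
R(b) = -300 (R(b) = 6*(-50) = -300)
L(-1, 10)*T - R(j) = -(-3 - 1)*51 - 1*(-300) = -1*(-4)*51 + 300 = 4*51 + 300 = 204 + 300 = 504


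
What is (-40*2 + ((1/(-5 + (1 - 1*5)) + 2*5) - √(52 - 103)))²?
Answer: 394030/81 + 1262*I*√51/9 ≈ 4864.6 + 1001.4*I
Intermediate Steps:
(-40*2 + ((1/(-5 + (1 - 1*5)) + 2*5) - √(52 - 103)))² = (-80 + ((1/(-5 + (1 - 5)) + 10) - √(-51)))² = (-80 + ((1/(-5 - 4) + 10) - I*√51))² = (-80 + ((1/(-9) + 10) - I*√51))² = (-80 + ((-⅑ + 10) - I*√51))² = (-80 + (89/9 - I*√51))² = (-631/9 - I*√51)²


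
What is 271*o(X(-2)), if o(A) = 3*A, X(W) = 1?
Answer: 813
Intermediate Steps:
271*o(X(-2)) = 271*(3*1) = 271*3 = 813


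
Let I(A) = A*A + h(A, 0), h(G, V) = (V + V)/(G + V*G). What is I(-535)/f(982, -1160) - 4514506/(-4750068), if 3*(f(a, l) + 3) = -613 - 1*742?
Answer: -32843603659/52250748 ≈ -628.58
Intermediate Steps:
h(G, V) = 2*V/(G + G*V) (h(G, V) = (2*V)/(G + G*V) = 2*V/(G + G*V))
f(a, l) = -1364/3 (f(a, l) = -3 + (-613 - 1*742)/3 = -3 + (-613 - 742)/3 = -3 + (⅓)*(-1355) = -3 - 1355/3 = -1364/3)
I(A) = A² (I(A) = A*A + 2*0/(A*(1 + 0)) = A² + 2*0/(A*1) = A² + 2*0*1/A = A² + 0 = A²)
I(-535)/f(982, -1160) - 4514506/(-4750068) = (-535)²/(-1364/3) - 4514506/(-4750068) = 286225*(-3/1364) - 4514506*(-1/4750068) = -858675/1364 + 2257253/2375034 = -32843603659/52250748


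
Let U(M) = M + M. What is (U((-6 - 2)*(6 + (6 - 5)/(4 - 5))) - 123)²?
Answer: 41209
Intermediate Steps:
U(M) = 2*M
(U((-6 - 2)*(6 + (6 - 5)/(4 - 5))) - 123)² = (2*((-6 - 2)*(6 + (6 - 5)/(4 - 5))) - 123)² = (2*(-8*(6 + 1/(-1))) - 123)² = (2*(-8*(6 + 1*(-1))) - 123)² = (2*(-8*(6 - 1)) - 123)² = (2*(-8*5) - 123)² = (2*(-40) - 123)² = (-80 - 123)² = (-203)² = 41209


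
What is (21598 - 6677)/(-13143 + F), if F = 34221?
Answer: 14921/21078 ≈ 0.70789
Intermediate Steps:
(21598 - 6677)/(-13143 + F) = (21598 - 6677)/(-13143 + 34221) = 14921/21078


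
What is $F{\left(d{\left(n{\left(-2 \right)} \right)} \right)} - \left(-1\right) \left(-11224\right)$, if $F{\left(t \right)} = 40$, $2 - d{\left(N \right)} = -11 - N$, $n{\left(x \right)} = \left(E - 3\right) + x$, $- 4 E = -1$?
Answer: $-11184$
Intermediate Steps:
$E = \frac{1}{4}$ ($E = \left(- \frac{1}{4}\right) \left(-1\right) = \frac{1}{4} \approx 0.25$)
$n{\left(x \right)} = - \frac{11}{4} + x$ ($n{\left(x \right)} = \left(\frac{1}{4} - 3\right) + x = - \frac{11}{4} + x$)
$d{\left(N \right)} = 13 + N$ ($d{\left(N \right)} = 2 - \left(-11 - N\right) = 2 + \left(11 + N\right) = 13 + N$)
$F{\left(d{\left(n{\left(-2 \right)} \right)} \right)} - \left(-1\right) \left(-11224\right) = 40 - \left(-1\right) \left(-11224\right) = 40 - 11224 = -11184$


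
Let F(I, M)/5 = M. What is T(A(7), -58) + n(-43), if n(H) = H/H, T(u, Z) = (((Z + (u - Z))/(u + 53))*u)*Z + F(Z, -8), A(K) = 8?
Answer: -6091/61 ≈ -99.852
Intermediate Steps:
F(I, M) = 5*M
T(u, Z) = -40 + Z*u**2/(53 + u) (T(u, Z) = (((Z + (u - Z))/(u + 53))*u)*Z + 5*(-8) = ((u/(53 + u))*u)*Z - 40 = (u**2/(53 + u))*Z - 40 = Z*u**2/(53 + u) - 40 = -40 + Z*u**2/(53 + u))
n(H) = 1
T(A(7), -58) + n(-43) = (-2120 - 40*8 - 58*8**2)/(53 + 8) + 1 = (-2120 - 320 - 58*64)/61 + 1 = (-2120 - 320 - 3712)/61 + 1 = (1/61)*(-6152) + 1 = -6152/61 + 1 = -6091/61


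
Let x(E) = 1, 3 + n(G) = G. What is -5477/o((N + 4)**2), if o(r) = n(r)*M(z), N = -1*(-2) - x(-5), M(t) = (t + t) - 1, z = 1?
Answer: -5477/22 ≈ -248.95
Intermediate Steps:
n(G) = -3 + G
M(t) = -1 + 2*t (M(t) = 2*t - 1 = -1 + 2*t)
N = 1 (N = -1*(-2) - 1*1 = 2 - 1 = 1)
o(r) = -3 + r (o(r) = (-3 + r)*(-1 + 2*1) = (-3 + r)*(-1 + 2) = (-3 + r)*1 = -3 + r)
-5477/o((N + 4)**2) = -5477/(-3 + (1 + 4)**2) = -5477/(-3 + 5**2) = -5477/(-3 + 25) = -5477/22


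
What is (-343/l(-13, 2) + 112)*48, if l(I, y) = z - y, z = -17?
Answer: 118608/19 ≈ 6242.5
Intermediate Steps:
l(I, y) = -17 - y
(-343/l(-13, 2) + 112)*48 = (-343/(-17 - 1*2) + 112)*48 = (-343/(-17 - 2) + 112)*48 = (-343/(-19) + 112)*48 = (-343*(-1/19) + 112)*48 = (343/19 + 112)*48 = (2471/19)*48 = 118608/19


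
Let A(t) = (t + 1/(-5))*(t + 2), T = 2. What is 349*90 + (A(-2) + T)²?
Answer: 31414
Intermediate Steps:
A(t) = (2 + t)*(-⅕ + t) (A(t) = (t - ⅕)*(2 + t) = (-⅕ + t)*(2 + t) = (2 + t)*(-⅕ + t))
349*90 + (A(-2) + T)² = 349*90 + ((-⅖ + (-2)² + (9/5)*(-2)) + 2)² = 31410 + ((-⅖ + 4 - 18/5) + 2)² = 31410 + (0 + 2)² = 31410 + 2² = 31410 + 4 = 31414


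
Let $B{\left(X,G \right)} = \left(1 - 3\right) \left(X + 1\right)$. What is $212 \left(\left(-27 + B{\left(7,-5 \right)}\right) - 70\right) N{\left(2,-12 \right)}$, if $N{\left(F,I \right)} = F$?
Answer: $-47912$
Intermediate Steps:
$B{\left(X,G \right)} = -2 - 2 X$ ($B{\left(X,G \right)} = - 2 \left(1 + X\right) = -2 - 2 X$)
$212 \left(\left(-27 + B{\left(7,-5 \right)}\right) - 70\right) N{\left(2,-12 \right)} = 212 \left(\left(-27 - 16\right) - 70\right) 2 = 212 \left(-43 - 70\right) 2 = 212 \left(-113\right) 2 = \left(-23956\right) 2 = -47912$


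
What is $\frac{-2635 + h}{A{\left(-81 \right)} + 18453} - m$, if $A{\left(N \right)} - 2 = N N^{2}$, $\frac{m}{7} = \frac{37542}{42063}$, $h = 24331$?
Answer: $- \frac{3231481946}{513755479} \approx -6.2899$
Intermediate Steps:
$m = \frac{12514}{2003}$ ($m = 7 \cdot \frac{37542}{42063} = 7 \cdot 37542 \cdot \frac{1}{42063} = 7 \cdot \frac{12514}{14021} = \frac{12514}{2003} \approx 6.2476$)
$A{\left(N \right)} = 2 + N^{3}$ ($A{\left(N \right)} = 2 + N N^{2} = 2 + N^{3}$)
$\frac{-2635 + h}{A{\left(-81 \right)} + 18453} - m = \frac{-2635 + 24331}{\left(2 + \left(-81\right)^{3}\right) + 18453} - \frac{12514}{2003} = \frac{21696}{\left(2 - 531441\right) + 18453} - \frac{12514}{2003} = \frac{21696}{-531439 + 18453} - \frac{12514}{2003} = \frac{21696}{-512986} - \frac{12514}{2003} = 21696 \left(- \frac{1}{512986}\right) - \frac{12514}{2003} = - \frac{10848}{256493} - \frac{12514}{2003} = - \frac{3231481946}{513755479}$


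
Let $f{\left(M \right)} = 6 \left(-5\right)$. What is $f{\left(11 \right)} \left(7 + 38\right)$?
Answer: $-1350$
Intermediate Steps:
$f{\left(M \right)} = -30$
$f{\left(11 \right)} \left(7 + 38\right) = - 30 \left(7 + 38\right) = \left(-30\right) 45 = -1350$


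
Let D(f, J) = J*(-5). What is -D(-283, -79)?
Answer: -395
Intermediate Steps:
D(f, J) = -5*J
-D(-283, -79) = -(-5)*(-79) = -1*395 = -395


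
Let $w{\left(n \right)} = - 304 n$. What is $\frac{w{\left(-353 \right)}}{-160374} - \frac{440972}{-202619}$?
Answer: $\frac{24488496700}{16247409753} \approx 1.5072$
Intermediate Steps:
$\frac{w{\left(-353 \right)}}{-160374} - \frac{440972}{-202619} = \frac{\left(-304\right) \left(-353\right)}{-160374} - \frac{440972}{-202619} = 107312 \left(- \frac{1}{160374}\right) - - \frac{440972}{202619} = - \frac{53656}{80187} + \frac{440972}{202619} = \frac{24488496700}{16247409753}$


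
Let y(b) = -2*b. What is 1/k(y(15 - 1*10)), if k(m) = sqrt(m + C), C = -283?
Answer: -I*sqrt(293)/293 ≈ -0.058421*I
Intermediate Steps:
k(m) = sqrt(-283 + m) (k(m) = sqrt(m - 283) = sqrt(-283 + m))
1/k(y(15 - 1*10)) = 1/(sqrt(-283 - 2*(15 - 1*10))) = 1/(sqrt(-283 - 2*(15 - 10))) = 1/(sqrt(-283 - 2*5)) = 1/(sqrt(-283 - 10)) = 1/(sqrt(-293)) = 1/(I*sqrt(293)) = -I*sqrt(293)/293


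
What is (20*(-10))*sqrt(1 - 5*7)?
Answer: -200*I*sqrt(34) ≈ -1166.2*I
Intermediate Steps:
(20*(-10))*sqrt(1 - 5*7) = -200*sqrt(1 - 35) = -200*I*sqrt(34)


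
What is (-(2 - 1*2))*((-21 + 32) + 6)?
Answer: 0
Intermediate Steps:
(-(2 - 1*2))*((-21 + 32) + 6) = (-(2 - 2))*(11 + 6) = -1*0*17 = 0*17 = 0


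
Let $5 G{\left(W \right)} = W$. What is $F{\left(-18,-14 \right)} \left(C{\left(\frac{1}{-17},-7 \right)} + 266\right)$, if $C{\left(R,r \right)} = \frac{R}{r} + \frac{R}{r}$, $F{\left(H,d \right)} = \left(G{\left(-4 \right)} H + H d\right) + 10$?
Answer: $\frac{43748592}{595} \approx 73527.0$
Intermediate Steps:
$G{\left(W \right)} = \frac{W}{5}$
$F{\left(H,d \right)} = 10 - \frac{4 H}{5} + H d$ ($F{\left(H,d \right)} = \left(\frac{1}{5} \left(-4\right) H + H d\right) + 10 = \left(- \frac{4 H}{5} + H d\right) + 10 = 10 - \frac{4 H}{5} + H d$)
$C{\left(R,r \right)} = \frac{2 R}{r}$
$F{\left(-18,-14 \right)} \left(C{\left(\frac{1}{-17},-7 \right)} + 266\right) = \left(10 - - \frac{72}{5} - -252\right) \left(\frac{2}{\left(-17\right) \left(-7\right)} + 266\right) = \left(10 + \frac{72}{5} + 252\right) \left(2 \left(- \frac{1}{17}\right) \left(- \frac{1}{7}\right) + 266\right) = \frac{1382 \left(\frac{2}{119} + 266\right)}{5} = \frac{1382}{5} \cdot \frac{31656}{119} = \frac{43748592}{595}$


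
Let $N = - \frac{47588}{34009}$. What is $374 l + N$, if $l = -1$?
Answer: $- \frac{12766954}{34009} \approx -375.4$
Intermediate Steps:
$N = - \frac{47588}{34009}$ ($N = \left(-47588\right) \frac{1}{34009} = - \frac{47588}{34009} \approx -1.3993$)
$374 l + N = 374 \left(-1\right) - \frac{47588}{34009} = -374 - \frac{47588}{34009} = - \frac{12766954}{34009}$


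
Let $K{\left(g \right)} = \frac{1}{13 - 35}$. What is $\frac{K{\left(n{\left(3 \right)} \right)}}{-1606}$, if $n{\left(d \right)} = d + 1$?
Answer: $\frac{1}{35332} \approx 2.8303 \cdot 10^{-5}$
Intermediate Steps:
$n{\left(d \right)} = 1 + d$
$K{\left(g \right)} = - \frac{1}{22}$ ($K{\left(g \right)} = \frac{1}{-22} = - \frac{1}{22}$)
$\frac{K{\left(n{\left(3 \right)} \right)}}{-1606} = - \frac{1}{22 \left(-1606\right)} = \left(- \frac{1}{22}\right) \left(- \frac{1}{1606}\right) = \frac{1}{35332}$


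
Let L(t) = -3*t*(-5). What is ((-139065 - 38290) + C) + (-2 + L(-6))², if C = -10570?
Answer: -179461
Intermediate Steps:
L(t) = 15*t
((-139065 - 38290) + C) + (-2 + L(-6))² = ((-139065 - 38290) - 10570) + (-2 + 15*(-6))² = (-177355 - 10570) + (-2 - 90)² = -187925 + (-92)² = -187925 + 8464 = -179461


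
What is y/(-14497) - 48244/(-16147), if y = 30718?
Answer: 203389722/234083059 ≈ 0.86888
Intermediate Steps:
y/(-14497) - 48244/(-16147) = 30718/(-14497) - 48244/(-16147) = 30718*(-1/14497) - 48244*(-1/16147) = -30718/14497 + 48244/16147 = 203389722/234083059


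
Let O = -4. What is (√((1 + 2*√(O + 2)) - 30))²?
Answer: -29 + 2*I*√2 ≈ -29.0 + 2.8284*I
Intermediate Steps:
(√((1 + 2*√(O + 2)) - 30))² = (√((1 + 2*√(-4 + 2)) - 30))² = (√((1 + 2*√(-2)) - 30))² = (√((1 + 2*(I*√2)) - 30))² = (√((1 + 2*I*√2) - 30))² = (√(-29 + 2*I*√2))² = -29 + 2*I*√2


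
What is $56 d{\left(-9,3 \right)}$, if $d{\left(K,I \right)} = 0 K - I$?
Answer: $-168$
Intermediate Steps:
$d{\left(K,I \right)} = - I$ ($d{\left(K,I \right)} = 0 - I = - I$)
$56 d{\left(-9,3 \right)} = 56 \left(\left(-1\right) 3\right) = 56 \left(-3\right) = -168$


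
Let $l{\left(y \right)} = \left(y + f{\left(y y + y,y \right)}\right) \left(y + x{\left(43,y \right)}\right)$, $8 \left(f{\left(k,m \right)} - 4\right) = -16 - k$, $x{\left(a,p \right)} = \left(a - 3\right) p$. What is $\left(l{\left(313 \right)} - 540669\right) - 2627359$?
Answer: $- \frac{627128985}{4} \approx -1.5678 \cdot 10^{8}$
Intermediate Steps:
$x{\left(a,p \right)} = p \left(-3 + a\right)$ ($x{\left(a,p \right)} = \left(-3 + a\right) p = p \left(-3 + a\right)$)
$f{\left(k,m \right)} = 2 - \frac{k}{8}$ ($f{\left(k,m \right)} = 4 + \frac{-16 - k}{8} = 4 - \left(2 + \frac{k}{8}\right) = 2 - \frac{k}{8}$)
$l{\left(y \right)} = 41 y \left(2 - \frac{y^{2}}{8} + \frac{7 y}{8}\right)$ ($l{\left(y \right)} = \left(y - \left(-2 + \frac{y y + y}{8}\right)\right) \left(y + y \left(-3 + 43\right)\right) = \left(y - \left(-2 + \frac{y^{2} + y}{8}\right)\right) \left(y + y 40\right) = \left(y - \left(-2 + \frac{y + y^{2}}{8}\right)\right) \left(y + 40 y\right) = \left(y - \left(-2 + \frac{y}{8} + \frac{y^{2}}{8}\right)\right) 41 y = \left(2 - \frac{y^{2}}{8} + \frac{7 y}{8}\right) 41 y = 41 y \left(2 - \frac{y^{2}}{8} + \frac{7 y}{8}\right)$)
$\left(l{\left(313 \right)} - 540669\right) - 2627359 = \left(\frac{41}{8} \cdot 313 \left(16 - 313^{2} + 7 \cdot 313\right) - 540669\right) - 2627359 = \left(\frac{41}{8} \cdot 313 \left(16 - 97969 + 2191\right) - 540669\right) - 2627359 = \left(\frac{41}{8} \cdot 313 \left(-95762\right) - 540669\right) - 2627359 = \left(- \frac{614456873}{4} - 540669\right) - 2627359 = - \frac{616619549}{4} - 2627359 = - \frac{627128985}{4}$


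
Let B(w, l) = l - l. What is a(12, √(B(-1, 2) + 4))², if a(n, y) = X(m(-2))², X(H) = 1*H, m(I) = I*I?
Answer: 256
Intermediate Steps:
m(I) = I²
X(H) = H
B(w, l) = 0
a(n, y) = 16 (a(n, y) = ((-2)²)² = 4² = 16)
a(12, √(B(-1, 2) + 4))² = 16² = 256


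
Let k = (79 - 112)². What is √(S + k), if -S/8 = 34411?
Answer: I*√274199 ≈ 523.64*I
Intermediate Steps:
S = -275288 (S = -8*34411 = -275288)
k = 1089 (k = (-33)² = 1089)
√(S + k) = √(-275288 + 1089) = √(-274199) = I*√274199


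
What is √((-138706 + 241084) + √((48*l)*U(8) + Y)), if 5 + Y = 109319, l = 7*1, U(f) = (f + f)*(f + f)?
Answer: √(102378 + √195330) ≈ 320.66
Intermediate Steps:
U(f) = 4*f² (U(f) = (2*f)*(2*f) = 4*f²)
l = 7
Y = 109314 (Y = -5 + 109319 = 109314)
√((-138706 + 241084) + √((48*l)*U(8) + Y)) = √((-138706 + 241084) + √((48*7)*(4*8²) + 109314)) = √(102378 + √(336*(4*64) + 109314)) = √(102378 + √(336*256 + 109314)) = √(102378 + √(86016 + 109314)) = √(102378 + √195330)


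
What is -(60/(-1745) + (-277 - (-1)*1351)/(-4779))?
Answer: 144058/555957 ≈ 0.25912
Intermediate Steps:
-(60/(-1745) + (-277 - (-1)*1351)/(-4779)) = -(60*(-1/1745) + (-277 - 1*(-1351))*(-1/4779)) = -(-12/349 + (-277 + 1351)*(-1/4779)) = -(-12/349 + 1074*(-1/4779)) = -(-12/349 - 358/1593) = -1*(-144058/555957) = 144058/555957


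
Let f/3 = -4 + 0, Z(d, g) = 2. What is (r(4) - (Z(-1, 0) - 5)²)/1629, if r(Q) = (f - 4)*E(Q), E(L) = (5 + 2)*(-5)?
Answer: 551/1629 ≈ 0.33824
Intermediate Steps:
E(L) = -35 (E(L) = 7*(-5) = -35)
f = -12 (f = 3*(-4 + 0) = 3*(-4) = -12)
r(Q) = 560 (r(Q) = (-12 - 4)*(-35) = -16*(-35) = 560)
(r(4) - (Z(-1, 0) - 5)²)/1629 = (560 - (2 - 5)²)/1629 = (560 - 1*(-3)²)*(1/1629) = (560 - 1*9)*(1/1629) = (560 - 9)*(1/1629) = 551*(1/1629) = 551/1629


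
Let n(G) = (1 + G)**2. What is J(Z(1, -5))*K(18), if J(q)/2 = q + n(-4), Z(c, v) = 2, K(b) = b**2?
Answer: 7128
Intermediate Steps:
J(q) = 18 + 2*q (J(q) = 2*(q + (1 - 4)**2) = 2*(q + (-3)**2) = 2*(q + 9) = 2*(9 + q) = 18 + 2*q)
J(Z(1, -5))*K(18) = (18 + 2*2)*18**2 = (18 + 4)*324 = 22*324 = 7128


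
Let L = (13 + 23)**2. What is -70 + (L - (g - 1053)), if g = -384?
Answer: 2663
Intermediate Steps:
L = 1296 (L = 36**2 = 1296)
-70 + (L - (g - 1053)) = -70 + (1296 - (-384 - 1053)) = -70 + (1296 - 1*(-1437)) = -70 + (1296 + 1437) = -70 + 2733 = 2663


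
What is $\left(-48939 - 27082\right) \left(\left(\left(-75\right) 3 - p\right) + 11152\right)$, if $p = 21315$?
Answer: $789706148$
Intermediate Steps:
$\left(-48939 - 27082\right) \left(\left(\left(-75\right) 3 - p\right) + 11152\right) = \left(-48939 - 27082\right) \left(\left(\left(-75\right) 3 - 21315\right) + 11152\right) = - 76021 \left(\left(-225 - 21315\right) + 11152\right) = - 76021 \left(-21540 + 11152\right) = \left(-76021\right) \left(-10388\right) = 789706148$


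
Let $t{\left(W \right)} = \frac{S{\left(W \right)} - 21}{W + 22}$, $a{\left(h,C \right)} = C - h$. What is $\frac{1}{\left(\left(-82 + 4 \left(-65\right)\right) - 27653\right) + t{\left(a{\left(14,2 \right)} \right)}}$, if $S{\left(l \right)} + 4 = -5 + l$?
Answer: $- \frac{5}{139996} \approx -3.5715 \cdot 10^{-5}$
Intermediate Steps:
$S{\left(l \right)} = -9 + l$ ($S{\left(l \right)} = -4 + \left(-5 + l\right) = -9 + l$)
$t{\left(W \right)} = \frac{-30 + W}{22 + W}$ ($t{\left(W \right)} = \frac{\left(-9 + W\right) - 21}{W + 22} = \frac{-30 + W}{22 + W}$)
$\frac{1}{\left(\left(-82 + 4 \left(-65\right)\right) - 27653\right) + t{\left(a{\left(14,2 \right)} \right)}} = \frac{1}{\left(\left(-82 + 4 \left(-65\right)\right) - 27653\right) + \frac{-30 + \left(2 - 14\right)}{22 + \left(2 - 14\right)}} = \frac{1}{\left(\left(-82 - 260\right) - 27653\right) + \frac{-30 + \left(2 - 14\right)}{22 + \left(2 - 14\right)}} = \frac{1}{\left(-342 - 27653\right) + \frac{-30 - 12}{22 - 12}} = \frac{1}{-27995 + \frac{1}{10} \left(-42\right)} = \frac{1}{-27995 - \frac{21}{5}} = \frac{1}{- \frac{139996}{5}} = - \frac{5}{139996}$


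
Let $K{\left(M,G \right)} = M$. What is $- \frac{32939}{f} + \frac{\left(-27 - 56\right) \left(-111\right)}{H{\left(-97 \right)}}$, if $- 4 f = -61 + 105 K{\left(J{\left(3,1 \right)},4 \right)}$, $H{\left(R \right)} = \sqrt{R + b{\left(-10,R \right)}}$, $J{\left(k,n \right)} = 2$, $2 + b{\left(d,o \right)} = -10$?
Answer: $\frac{131756}{149} - \frac{9213 i \sqrt{109}}{109} \approx 884.27 - 882.45 i$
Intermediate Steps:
$b{\left(d,o \right)} = -12$ ($b{\left(d,o \right)} = -2 - 10 = -12$)
$H{\left(R \right)} = \sqrt{-12 + R}$ ($H{\left(R \right)} = \sqrt{R - 12} = \sqrt{-12 + R}$)
$f = - \frac{149}{4}$ ($f = - \frac{-61 + 105 \cdot 2}{4} = - \frac{-61 + 210}{4} = \left(- \frac{1}{4}\right) 149 = - \frac{149}{4} \approx -37.25$)
$- \frac{32939}{f} + \frac{\left(-27 - 56\right) \left(-111\right)}{H{\left(-97 \right)}} = - \frac{32939}{- \frac{149}{4}} + \frac{\left(-27 - 56\right) \left(-111\right)}{\sqrt{-12 - 97}} = \left(-32939\right) \left(- \frac{4}{149}\right) + \frac{\left(-83\right) \left(-111\right)}{\sqrt{-109}} = \frac{131756}{149} + \frac{9213}{i \sqrt{109}} = \frac{131756}{149} + 9213 \left(- \frac{i \sqrt{109}}{109}\right) = \frac{131756}{149} - \frac{9213 i \sqrt{109}}{109}$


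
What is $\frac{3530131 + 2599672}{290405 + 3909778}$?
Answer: $\frac{6129803}{4200183} \approx 1.4594$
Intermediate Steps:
$\frac{3530131 + 2599672}{290405 + 3909778} = \frac{6129803}{4200183}$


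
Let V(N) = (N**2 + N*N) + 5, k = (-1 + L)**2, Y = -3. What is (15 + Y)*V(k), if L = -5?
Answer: 31164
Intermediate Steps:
k = 36 (k = (-1 - 5)**2 = (-6)**2 = 36)
V(N) = 5 + 2*N**2 (V(N) = (N**2 + N**2) + 5 = 2*N**2 + 5 = 5 + 2*N**2)
(15 + Y)*V(k) = (15 - 3)*(5 + 2*36**2) = 12*(5 + 2*1296) = 12*(5 + 2592) = 12*2597 = 31164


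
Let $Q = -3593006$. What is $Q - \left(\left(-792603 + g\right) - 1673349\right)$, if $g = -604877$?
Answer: $-522177$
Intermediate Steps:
$Q - \left(\left(-792603 + g\right) - 1673349\right) = -3593006 - \left(\left(-792603 - 604877\right) - 1673349\right) = -3593006 - \left(-1397480 - 1673349\right) = -3593006 - -3070829 = -3593006 + 3070829 = -522177$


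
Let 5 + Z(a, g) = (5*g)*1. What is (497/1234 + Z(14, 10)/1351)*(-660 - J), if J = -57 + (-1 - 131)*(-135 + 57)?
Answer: -1131903189/238162 ≈ -4752.7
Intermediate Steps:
Z(a, g) = -5 + 5*g (Z(a, g) = -5 + (5*g)*1 = -5 + 5*g)
J = 10239 (J = -57 - 132*(-78) = -57 + 10296 = 10239)
(497/1234 + Z(14, 10)/1351)*(-660 - J) = (497/1234 + (-5 + 5*10)/1351)*(-660 - 1*10239) = (497*(1/1234) + (-5 + 50)*(1/1351))*(-660 - 10239) = (497/1234 + 45*(1/1351))*(-10899) = (497/1234 + 45/1351)*(-10899) = (726977/1667134)*(-10899) = -1131903189/238162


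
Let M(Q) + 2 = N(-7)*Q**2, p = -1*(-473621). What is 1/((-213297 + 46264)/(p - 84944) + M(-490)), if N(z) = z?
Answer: -388677/653250378287 ≈ -5.9499e-7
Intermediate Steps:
p = 473621
M(Q) = -2 - 7*Q**2
1/((-213297 + 46264)/(p - 84944) + M(-490)) = 1/((-213297 + 46264)/(473621 - 84944) + (-2 - 7*(-490)**2)) = 1/(-167033/388677 + (-2 - 7*240100)) = 1/(-167033*1/388677 + (-2 - 1680700)) = 1/(-167033/388677 - 1680702) = 1/(-653250378287/388677) = -388677/653250378287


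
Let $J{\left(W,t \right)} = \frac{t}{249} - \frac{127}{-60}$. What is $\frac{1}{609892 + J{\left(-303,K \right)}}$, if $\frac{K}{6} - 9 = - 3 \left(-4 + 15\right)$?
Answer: $\frac{4980}{3037269821} \approx 1.6396 \cdot 10^{-6}$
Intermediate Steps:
$K = -144$ ($K = 54 + 6 \left(- 3 \left(-4 + 15\right)\right) = 54 + 6 \left(\left(-3\right) 11\right) = 54 + 6 \left(-33\right) = 54 - 198 = -144$)
$J{\left(W,t \right)} = \frac{127}{60} + \frac{t}{249}$ ($J{\left(W,t \right)} = t \frac{1}{249} - - \frac{127}{60} = \frac{t}{249} + \frac{127}{60} = \frac{127}{60} + \frac{t}{249}$)
$\frac{1}{609892 + J{\left(-303,K \right)}} = \frac{1}{609892 + \left(\frac{127}{60} + \frac{1}{249} \left(-144\right)\right)} = \frac{1}{609892 + \left(\frac{127}{60} - \frac{48}{83}\right)} = \frac{1}{609892 + \frac{7661}{4980}} = \frac{1}{\frac{3037269821}{4980}} = \frac{4980}{3037269821}$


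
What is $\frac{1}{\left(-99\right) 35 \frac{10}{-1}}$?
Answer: $\frac{1}{34650} \approx 2.886 \cdot 10^{-5}$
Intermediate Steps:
$\frac{1}{\left(-99\right) 35 \frac{10}{-1}} = \frac{1}{\left(-99\right) 35 \cdot 10 \left(-1\right)} = \frac{1}{\left(-99\right) 35 \left(-10\right)} = \frac{1}{\left(-99\right) \left(-350\right)} = \frac{1}{34650}$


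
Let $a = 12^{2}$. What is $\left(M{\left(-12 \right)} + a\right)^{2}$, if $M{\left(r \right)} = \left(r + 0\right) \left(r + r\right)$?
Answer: $186624$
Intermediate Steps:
$M{\left(r \right)} = 2 r^{2}$ ($M{\left(r \right)} = r 2 r = 2 r^{2}$)
$a = 144$
$\left(M{\left(-12 \right)} + a\right)^{2} = \left(2 \left(-12\right)^{2} + 144\right)^{2} = \left(2 \cdot 144 + 144\right)^{2} = \left(288 + 144\right)^{2} = 432^{2} = 186624$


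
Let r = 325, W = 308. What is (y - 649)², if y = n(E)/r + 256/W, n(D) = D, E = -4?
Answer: 263112179057289/626250625 ≈ 4.2014e+5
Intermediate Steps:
y = 20492/25025 (y = -4/325 + 256/308 = -4*1/325 + 256*(1/308) = -4/325 + 64/77 = 20492/25025 ≈ 0.81886)
(y - 649)² = (20492/25025 - 649)² = (-16220733/25025)² = 263112179057289/626250625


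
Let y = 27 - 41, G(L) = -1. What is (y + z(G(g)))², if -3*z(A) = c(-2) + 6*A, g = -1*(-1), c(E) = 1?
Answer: 1369/9 ≈ 152.11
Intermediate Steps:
g = 1
z(A) = -⅓ - 2*A (z(A) = -(1 + 6*A)/3 = -⅓ - 2*A)
y = -14
(y + z(G(g)))² = (-14 + (-⅓ - 2*(-1)))² = (-14 + (-⅓ + 2))² = (-14 + 5/3)² = (-37/3)² = 1369/9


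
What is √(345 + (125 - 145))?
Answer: 5*√13 ≈ 18.028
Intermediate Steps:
√(345 + (125 - 145)) = √(345 - 20) = √325 = 5*√13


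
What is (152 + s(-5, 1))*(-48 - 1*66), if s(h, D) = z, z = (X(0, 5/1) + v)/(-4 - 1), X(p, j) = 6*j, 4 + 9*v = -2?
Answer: -83296/5 ≈ -16659.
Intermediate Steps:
v = -2/3 (v = -4/9 + (1/9)*(-2) = -4/9 - 2/9 = -2/3 ≈ -0.66667)
z = -88/15 (z = (6*(5/1) - 2/3)/(-4 - 1) = (6*(5*1) - 2/3)/(-5) = (6*5 - 2/3)*(-1/5) = (30 - 2/3)*(-1/5) = (88/3)*(-1/5) = -88/15 ≈ -5.8667)
s(h, D) = -88/15
(152 + s(-5, 1))*(-48 - 1*66) = (152 - 88/15)*(-48 - 1*66) = 2192*(-48 - 66)/15 = (2192/15)*(-114) = -83296/5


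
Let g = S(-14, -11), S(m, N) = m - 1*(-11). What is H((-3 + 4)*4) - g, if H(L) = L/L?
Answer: 4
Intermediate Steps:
S(m, N) = 11 + m (S(m, N) = m + 11 = 11 + m)
g = -3 (g = 11 - 14 = -3)
H(L) = 1
H((-3 + 4)*4) - g = 1 - 1*(-3) = 1 + 3 = 4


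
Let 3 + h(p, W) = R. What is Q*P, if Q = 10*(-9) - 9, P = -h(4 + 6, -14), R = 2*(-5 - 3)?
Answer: -1881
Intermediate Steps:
R = -16 (R = 2*(-8) = -16)
h(p, W) = -19 (h(p, W) = -3 - 16 = -19)
P = 19 (P = -1*(-19) = 19)
Q = -99 (Q = -90 - 9 = -99)
Q*P = -99*19 = -1881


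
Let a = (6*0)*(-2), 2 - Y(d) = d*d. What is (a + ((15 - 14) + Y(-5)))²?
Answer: 484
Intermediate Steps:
Y(d) = 2 - d² (Y(d) = 2 - d*d = 2 - d²)
a = 0 (a = 0*(-2) = 0)
(a + ((15 - 14) + Y(-5)))² = (0 + ((15 - 14) + (2 - 1*(-5)²)))² = (0 + (1 + (2 - 1*25)))² = (0 + (1 + (2 - 25)))² = (0 + (1 - 23))² = (0 - 22)² = (-22)² = 484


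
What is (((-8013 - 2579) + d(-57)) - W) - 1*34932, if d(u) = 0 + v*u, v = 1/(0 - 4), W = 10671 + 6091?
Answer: -249087/4 ≈ -62272.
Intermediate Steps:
W = 16762
v = -1/4 (v = 1/(-4) = -1/4 ≈ -0.25000)
d(u) = -u/4 (d(u) = 0 - u/4 = -u/4)
(((-8013 - 2579) + d(-57)) - W) - 1*34932 = (((-8013 - 2579) - 1/4*(-57)) - 1*16762) - 1*34932 = ((-10592 + 57/4) - 16762) - 34932 = (-42311/4 - 16762) - 34932 = -109359/4 - 34932 = -249087/4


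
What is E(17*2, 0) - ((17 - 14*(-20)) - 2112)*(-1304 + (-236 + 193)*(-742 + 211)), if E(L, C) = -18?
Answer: 39075117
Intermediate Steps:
E(17*2, 0) - ((17 - 14*(-20)) - 2112)*(-1304 + (-236 + 193)*(-742 + 211)) = -18 - ((17 - 14*(-20)) - 2112)*(-1304 + (-236 + 193)*(-742 + 211)) = -18 - ((17 + 280) - 2112)*(-1304 - 43*(-531)) = -18 - (297 - 2112)*(-1304 + 22833) = -18 - (-1815)*21529 = -18 - 1*(-39075135) = -18 + 39075135 = 39075117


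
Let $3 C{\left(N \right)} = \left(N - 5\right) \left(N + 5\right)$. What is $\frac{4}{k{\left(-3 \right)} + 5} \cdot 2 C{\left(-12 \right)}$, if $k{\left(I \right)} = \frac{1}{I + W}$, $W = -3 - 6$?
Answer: $\frac{3808}{59} \approx 64.542$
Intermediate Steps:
$C{\left(N \right)} = \frac{\left(-5 + N\right) \left(5 + N\right)}{3}$ ($C{\left(N \right)} = \frac{\left(N - 5\right) \left(N + 5\right)}{3} = \frac{\left(-5 + N\right) \left(5 + N\right)}{3}$)
$W = -9$ ($W = -3 - 6 = -9$)
$k{\left(I \right)} = \frac{1}{-9 + I}$ ($k{\left(I \right)} = \frac{1}{I - 9} = \frac{1}{-9 + I}$)
$\frac{4}{k{\left(-3 \right)} + 5} \cdot 2 C{\left(-12 \right)} = \frac{4}{\frac{1}{-9 - 3} + 5} \cdot 2 \left(- \frac{25}{3} + \frac{\left(-12\right)^{2}}{3}\right) = \frac{4}{\frac{1}{-12} + 5} \cdot 2 \left(- \frac{25}{3} + \frac{1}{3} \cdot 144\right) = \frac{4}{- \frac{1}{12} + 5} \cdot 2 \left(- \frac{25}{3} + 48\right) = \frac{4}{\frac{59}{12}} \cdot 2 \cdot \frac{119}{3} = 4 \cdot \frac{12}{59} \cdot 2 \cdot \frac{119}{3} = \frac{48}{59} \cdot 2 \cdot \frac{119}{3} = \frac{96}{59} \cdot \frac{119}{3} = \frac{3808}{59}$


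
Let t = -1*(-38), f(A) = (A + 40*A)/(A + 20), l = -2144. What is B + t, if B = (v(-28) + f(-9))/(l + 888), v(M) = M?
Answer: 525685/13816 ≈ 38.049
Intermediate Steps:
f(A) = 41*A/(20 + A) (f(A) = (41*A)/(20 + A) = 41*A/(20 + A))
B = 677/13816 (B = (-28 + 41*(-9)/(20 - 9))/(-2144 + 888) = (-28 + 41*(-9)/11)/(-1256) = (-28 + 41*(-9)*(1/11))*(-1/1256) = (-28 - 369/11)*(-1/1256) = -677/11*(-1/1256) = 677/13816 ≈ 0.049001)
t = 38
B + t = 677/13816 + 38 = 525685/13816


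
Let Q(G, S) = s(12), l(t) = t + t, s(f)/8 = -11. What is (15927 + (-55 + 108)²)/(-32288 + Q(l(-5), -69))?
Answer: -2342/4047 ≈ -0.57870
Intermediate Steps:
s(f) = -88 (s(f) = 8*(-11) = -88)
l(t) = 2*t
Q(G, S) = -88
(15927 + (-55 + 108)²)/(-32288 + Q(l(-5), -69)) = (15927 + (-55 + 108)²)/(-32288 - 88) = (15927 + 53²)/(-32376) = (15927 + 2809)*(-1/32376) = 18736*(-1/32376) = -2342/4047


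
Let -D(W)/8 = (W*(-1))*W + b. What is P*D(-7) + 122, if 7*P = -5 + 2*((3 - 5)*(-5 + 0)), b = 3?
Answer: 6374/7 ≈ 910.57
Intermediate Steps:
D(W) = -24 + 8*W**2 (D(W) = -8*((W*(-1))*W + 3) = -8*((-W)*W + 3) = -8*(-W**2 + 3) = -8*(3 - W**2) = -24 + 8*W**2)
P = 15/7 (P = (-5 + 2*((3 - 5)*(-5 + 0)))/7 = (-5 + 2*(-2*(-5)))/7 = (-5 + 2*10)/7 = (-5 + 20)/7 = (1/7)*15 = 15/7 ≈ 2.1429)
P*D(-7) + 122 = 15*(-24 + 8*(-7)**2)/7 + 122 = 15*(-24 + 8*49)/7 + 122 = 15*(-24 + 392)/7 + 122 = (15/7)*368 + 122 = 5520/7 + 122 = 6374/7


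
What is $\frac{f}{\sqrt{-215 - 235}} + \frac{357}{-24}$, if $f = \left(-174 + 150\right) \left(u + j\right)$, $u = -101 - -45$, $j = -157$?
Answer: $- \frac{119}{8} - \frac{852 i \sqrt{2}}{5} \approx -14.875 - 240.98 i$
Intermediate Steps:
$u = -56$ ($u = -101 + 45 = -56$)
$f = 5112$ ($f = \left(-174 + 150\right) \left(-56 - 157\right) = \left(-24\right) \left(-213\right) = 5112$)
$\frac{f}{\sqrt{-215 - 235}} + \frac{357}{-24} = \frac{5112}{\sqrt{-215 - 235}} + \frac{357}{-24} = \frac{5112}{\sqrt{-450}} + 357 \left(- \frac{1}{24}\right) = \frac{5112}{15 i \sqrt{2}} - \frac{119}{8} = 5112 \left(- \frac{i \sqrt{2}}{30}\right) - \frac{119}{8} = - \frac{852 i \sqrt{2}}{5} - \frac{119}{8} = - \frac{119}{8} - \frac{852 i \sqrt{2}}{5}$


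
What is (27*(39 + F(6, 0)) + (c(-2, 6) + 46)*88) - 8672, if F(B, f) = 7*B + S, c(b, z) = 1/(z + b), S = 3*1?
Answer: -2334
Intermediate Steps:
S = 3
c(b, z) = 1/(b + z)
F(B, f) = 3 + 7*B (F(B, f) = 7*B + 3 = 3 + 7*B)
(27*(39 + F(6, 0)) + (c(-2, 6) + 46)*88) - 8672 = (27*(39 + (3 + 7*6)) + (1/(-2 + 6) + 46)*88) - 8672 = (27*(39 + (3 + 42)) + (1/4 + 46)*88) - 8672 = (27*(39 + 45) + (¼ + 46)*88) - 8672 = (27*84 + (185/4)*88) - 8672 = (2268 + 4070) - 8672 = 6338 - 8672 = -2334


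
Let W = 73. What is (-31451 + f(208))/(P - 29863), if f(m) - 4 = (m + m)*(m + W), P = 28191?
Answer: -85449/1672 ≈ -51.106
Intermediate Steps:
f(m) = 4 + 2*m*(73 + m) (f(m) = 4 + (m + m)*(m + 73) = 4 + (2*m)*(73 + m) = 4 + 2*m*(73 + m))
(-31451 + f(208))/(P - 29863) = (-31451 + (4 + 2*208² + 146*208))/(28191 - 29863) = (-31451 + (4 + 2*43264 + 30368))/(-1672) = (-31451 + (4 + 86528 + 30368))*(-1/1672) = (-31451 + 116900)*(-1/1672) = 85449*(-1/1672) = -85449/1672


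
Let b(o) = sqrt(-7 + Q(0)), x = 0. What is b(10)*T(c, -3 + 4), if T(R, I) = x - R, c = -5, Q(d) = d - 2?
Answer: 15*I ≈ 15.0*I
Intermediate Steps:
Q(d) = -2 + d
T(R, I) = -R (T(R, I) = 0 - R = -R)
b(o) = 3*I (b(o) = sqrt(-7 + (-2 + 0)) = sqrt(-7 - 2) = sqrt(-9) = 3*I)
b(10)*T(c, -3 + 4) = (3*I)*(-1*(-5)) = (3*I)*5 = 15*I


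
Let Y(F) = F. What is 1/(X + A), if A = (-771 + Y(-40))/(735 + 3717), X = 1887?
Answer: 4452/8400113 ≈ 0.00052999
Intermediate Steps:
A = -811/4452 (A = (-771 - 40)/(735 + 3717) = -811/4452 ≈ -0.18217)
1/(X + A) = 1/(1887 - 811/4452) = 1/(8400113/4452) = 4452/8400113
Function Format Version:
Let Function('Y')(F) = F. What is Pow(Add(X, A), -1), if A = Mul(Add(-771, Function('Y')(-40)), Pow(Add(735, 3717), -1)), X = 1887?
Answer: Rational(4452, 8400113) ≈ 0.00052999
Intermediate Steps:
A = Rational(-811, 4452) (A = Mul(Add(-771, -40), Pow(Add(735, 3717), -1)) = Mul(-811, Pow(4452, -1)) = Mul(-811, Rational(1, 4452)) = Rational(-811, 4452) ≈ -0.18217)
Pow(Add(X, A), -1) = Pow(Add(1887, Rational(-811, 4452)), -1) = Pow(Rational(8400113, 4452), -1) = Rational(4452, 8400113)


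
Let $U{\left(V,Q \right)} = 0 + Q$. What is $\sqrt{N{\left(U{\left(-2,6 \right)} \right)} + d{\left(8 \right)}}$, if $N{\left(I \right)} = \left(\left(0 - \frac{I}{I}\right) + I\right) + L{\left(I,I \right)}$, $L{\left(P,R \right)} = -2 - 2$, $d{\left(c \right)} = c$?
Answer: $3$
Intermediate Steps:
$L{\left(P,R \right)} = -4$ ($L{\left(P,R \right)} = -2 - 2 = -4$)
$U{\left(V,Q \right)} = Q$
$N{\left(I \right)} = -5 + I$ ($N{\left(I \right)} = \left(\left(0 - \frac{I}{I}\right) + I\right) - 4 = \left(\left(0 - 1\right) + I\right) - 4 = \left(-1 + I\right) - 4 = -5 + I$)
$\sqrt{N{\left(U{\left(-2,6 \right)} \right)} + d{\left(8 \right)}} = \sqrt{\left(-5 + 6\right) + 8} = \sqrt{1 + 8} = \sqrt{9} = 3$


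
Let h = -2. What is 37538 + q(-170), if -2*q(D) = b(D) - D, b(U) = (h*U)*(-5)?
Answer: 38303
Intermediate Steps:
b(U) = 10*U (b(U) = -2*U*(-5) = 10*U)
q(D) = -9*D/2 (q(D) = -(10*D - D)/2 = -9*D/2)
37538 + q(-170) = 37538 - 9/2*(-170) = 37538 + 765 = 38303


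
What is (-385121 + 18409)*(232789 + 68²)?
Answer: -87062196056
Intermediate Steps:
(-385121 + 18409)*(232789 + 68²) = -366712*(232789 + 4624) = -366712*237413 = -87062196056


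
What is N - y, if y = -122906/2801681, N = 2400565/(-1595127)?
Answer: -6529566670703/4469037008487 ≈ -1.4611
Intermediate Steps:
N = -2400565/1595127 (N = 2400565*(-1/1595127) = -2400565/1595127 ≈ -1.5049)
y = -122906/2801681 (y = -122906*1/2801681 = -122906/2801681 ≈ -0.043869)
N - y = -2400565/1595127 - 1*(-122906/2801681) = -2400565/1595127 + 122906/2801681 = -6529566670703/4469037008487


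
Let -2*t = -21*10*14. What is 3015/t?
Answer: 201/98 ≈ 2.0510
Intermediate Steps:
t = 1470 (t = -(-21*10)*14/2 = -(-105)*14 = -½*(-2940) = 1470)
3015/t = 3015/1470 = 3015*(1/1470) = 201/98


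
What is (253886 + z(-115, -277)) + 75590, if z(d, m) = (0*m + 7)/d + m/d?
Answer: 7578002/23 ≈ 3.2948e+5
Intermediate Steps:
z(d, m) = 7/d + m/d (z(d, m) = (0 + 7)/d + m/d = 7/d + m/d)
(253886 + z(-115, -277)) + 75590 = (253886 + (7 - 277)/(-115)) + 75590 = (253886 - 1/115*(-270)) + 75590 = (253886 + 54/23) + 75590 = 5839432/23 + 75590 = 7578002/23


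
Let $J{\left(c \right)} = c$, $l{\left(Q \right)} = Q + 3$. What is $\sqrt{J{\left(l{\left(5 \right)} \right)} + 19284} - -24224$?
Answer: $24224 + 2 \sqrt{4823} \approx 24363.0$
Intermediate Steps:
$l{\left(Q \right)} = 3 + Q$
$\sqrt{J{\left(l{\left(5 \right)} \right)} + 19284} - -24224 = \sqrt{\left(3 + 5\right) + 19284} - -24224 = \sqrt{8 + 19284} + 24224 = \sqrt{19292} + 24224 = 2 \sqrt{4823} + 24224 = 24224 + 2 \sqrt{4823}$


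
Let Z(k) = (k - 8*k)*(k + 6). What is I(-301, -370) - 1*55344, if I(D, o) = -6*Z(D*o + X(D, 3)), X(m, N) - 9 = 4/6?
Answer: 1563168235490/3 ≈ 5.2106e+11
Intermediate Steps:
X(m, N) = 29/3 (X(m, N) = 9 + 4/6 = 9 + 4*(⅙) = 9 + ⅔ = 29/3)
Z(k) = -7*k*(6 + k) (Z(k) = (-7*k)*(6 + k) = -7*k*(6 + k))
I(D, o) = 42*(29/3 + D*o)*(47/3 + D*o) (I(D, o) = -(-42)*(D*o + 29/3)*(6 + (D*o + 29/3)) = -(-42)*(29/3 + D*o)*(6 + (29/3 + D*o)) = -(-42)*(29/3 + D*o)*(47/3 + D*o) = 42*(29/3 + D*o)*(47/3 + D*o))
I(-301, -370) - 1*55344 = 14*(29 + 3*(-301)*(-370))*(47 + 3*(-301)*(-370))/3 - 1*55344 = 14*(29 + 334110)*(47 + 334110)/3 - 55344 = (14/3)*334139*334157 - 55344 = 1563168401522/3 - 55344 = 1563168235490/3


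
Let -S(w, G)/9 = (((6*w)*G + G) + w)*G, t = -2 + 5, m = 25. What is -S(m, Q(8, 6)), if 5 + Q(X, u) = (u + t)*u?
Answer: 3273984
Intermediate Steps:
t = 3
Q(X, u) = -5 + u*(3 + u) (Q(X, u) = -5 + (u + 3)*u = -5 + (3 + u)*u = -5 + u*(3 + u))
S(w, G) = -9*G*(G + w + 6*G*w) (S(w, G) = -9*(((6*w)*G + G) + w)*G = -9*((6*G*w + G) + w)*G = -9*((G + 6*G*w) + w)*G = -9*(G + w + 6*G*w)*G = -9*G*(G + w + 6*G*w))
-S(m, Q(8, 6)) = -(-9)*(-5 + 6² + 3*6)*((-5 + 6² + 3*6) + 25 + 6*(-5 + 6² + 3*6)*25) = -(-9)*(-5 + 36 + 18)*((-5 + 36 + 18) + 25 + 6*(-5 + 36 + 18)*25) = -(-9)*49*(49 + 25 + 6*49*25) = -(-9)*49*(49 + 25 + 7350) = -(-9)*49*7424 = -1*(-3273984) = 3273984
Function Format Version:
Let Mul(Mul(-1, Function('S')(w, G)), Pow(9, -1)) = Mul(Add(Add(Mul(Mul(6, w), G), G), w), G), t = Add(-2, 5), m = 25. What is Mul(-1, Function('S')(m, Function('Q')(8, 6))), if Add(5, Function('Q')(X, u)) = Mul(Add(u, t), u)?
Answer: 3273984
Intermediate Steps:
t = 3
Function('Q')(X, u) = Add(-5, Mul(u, Add(3, u))) (Function('Q')(X, u) = Add(-5, Mul(Add(u, 3), u)) = Add(-5, Mul(Add(3, u), u)) = Add(-5, Mul(u, Add(3, u))))
Function('S')(w, G) = Mul(-9, G, Add(G, w, Mul(6, G, w))) (Function('S')(w, G) = Mul(-9, Mul(Add(Add(Mul(Mul(6, w), G), G), w), G)) = Mul(-9, Mul(Add(Add(Mul(6, G, w), G), w), G)) = Mul(-9, Mul(Add(Add(G, Mul(6, G, w)), w), G)) = Mul(-9, Mul(Add(G, w, Mul(6, G, w)), G)) = Mul(-9, Mul(G, Add(G, w, Mul(6, G, w)))) = Mul(-9, G, Add(G, w, Mul(6, G, w))))
Mul(-1, Function('S')(m, Function('Q')(8, 6))) = Mul(-1, Mul(-9, Add(-5, Pow(6, 2), Mul(3, 6)), Add(Add(-5, Pow(6, 2), Mul(3, 6)), 25, Mul(6, Add(-5, Pow(6, 2), Mul(3, 6)), 25)))) = Mul(-1, Mul(-9, Add(-5, 36, 18), Add(Add(-5, 36, 18), 25, Mul(6, Add(-5, 36, 18), 25)))) = Mul(-1, Mul(-9, 49, Add(49, 25, Mul(6, 49, 25)))) = Mul(-1, Mul(-9, 49, Add(49, 25, 7350))) = Mul(-1, Mul(-9, 49, 7424)) = Mul(-1, -3273984) = 3273984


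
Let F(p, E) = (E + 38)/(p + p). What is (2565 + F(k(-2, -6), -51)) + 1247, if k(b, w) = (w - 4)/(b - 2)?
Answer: 19047/5 ≈ 3809.4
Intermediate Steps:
k(b, w) = (-4 + w)/(-2 + b)
F(p, E) = (38 + E)/(2*p) (F(p, E) = (38 + E)/((2*p)) = (38 + E)*(1/(2*p)) = (38 + E)/(2*p))
(2565 + F(k(-2, -6), -51)) + 1247 = (2565 + (38 - 51)/(2*(((-4 - 6)/(-2 - 2))))) + 1247 = (2565 + (½)*(-13)/(-10/(-4))) + 1247 = (2565 + (½)*(-13)/(-¼*(-10))) + 1247 = (2565 + (½)*(-13)/(5/2)) + 1247 = (2565 + (½)*(⅖)*(-13)) + 1247 = (2565 - 13/5) + 1247 = 12812/5 + 1247 = 19047/5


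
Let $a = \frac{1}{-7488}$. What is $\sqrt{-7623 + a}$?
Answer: $\frac{5 i \sqrt{29682133}}{312} \approx 87.31 i$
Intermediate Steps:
$a = - \frac{1}{7488} \approx -0.00013355$
$\sqrt{-7623 + a} = \sqrt{-7623 - \frac{1}{7488}} = \sqrt{- \frac{57081025}{7488}} = \frac{5 i \sqrt{29682133}}{312}$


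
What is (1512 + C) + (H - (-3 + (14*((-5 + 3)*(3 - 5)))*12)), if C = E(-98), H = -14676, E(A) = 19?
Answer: -13814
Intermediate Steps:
C = 19
(1512 + C) + (H - (-3 + (14*((-5 + 3)*(3 - 5)))*12)) = (1512 + 19) + (-14676 - (-3 + (14*((-5 + 3)*(3 - 5)))*12)) = 1531 + (-14676 - (-3 + (14*(-2*(-2)))*12)) = 1531 + (-14676 - (-3 + (14*4)*12)) = 1531 + (-14676 - (-3 + 56*12)) = 1531 + (-14676 - (-3 + 672)) = 1531 + (-14676 - 1*669) = 1531 + (-14676 - 669) = 1531 - 15345 = -13814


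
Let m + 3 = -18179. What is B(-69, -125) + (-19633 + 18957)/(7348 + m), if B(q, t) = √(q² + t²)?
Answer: 338/5417 + √20386 ≈ 142.84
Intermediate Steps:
m = -18182 (m = -3 - 18179 = -18182)
B(-69, -125) + (-19633 + 18957)/(7348 + m) = √((-69)² + (-125)²) + (-19633 + 18957)/(7348 - 18182) = √(4761 + 15625) - 676/(-10834) = √20386 - 676*(-1/10834) = √20386 + 338/5417 = 338/5417 + √20386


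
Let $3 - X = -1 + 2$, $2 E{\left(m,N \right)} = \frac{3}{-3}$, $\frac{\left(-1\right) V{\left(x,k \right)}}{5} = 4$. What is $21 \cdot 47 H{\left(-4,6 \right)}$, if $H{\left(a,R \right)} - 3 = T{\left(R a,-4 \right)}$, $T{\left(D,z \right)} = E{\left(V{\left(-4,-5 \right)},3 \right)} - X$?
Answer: $\frac{987}{2} \approx 493.5$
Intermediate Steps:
$V{\left(x,k \right)} = -20$ ($V{\left(x,k \right)} = \left(-5\right) 4 = -20$)
$E{\left(m,N \right)} = - \frac{1}{2}$ ($E{\left(m,N \right)} = \frac{3 \frac{1}{-3}}{2} = \frac{3 \left(- \frac{1}{3}\right)}{2} = \frac{1}{2} \left(-1\right) = - \frac{1}{2}$)
$X = 2$ ($X = 3 - \left(-1 + 2\right) = 3 - 1 = 2$)
$T{\left(D,z \right)} = - \frac{5}{2}$ ($T{\left(D,z \right)} = - \frac{1}{2} - 2 = - \frac{5}{2}$)
$H{\left(a,R \right)} = \frac{1}{2}$ ($H{\left(a,R \right)} = 3 - \frac{5}{2} = \frac{1}{2}$)
$21 \cdot 47 H{\left(-4,6 \right)} = 21 \cdot 47 \cdot \frac{1}{2} = 987 \cdot \frac{1}{2} = \frac{987}{2}$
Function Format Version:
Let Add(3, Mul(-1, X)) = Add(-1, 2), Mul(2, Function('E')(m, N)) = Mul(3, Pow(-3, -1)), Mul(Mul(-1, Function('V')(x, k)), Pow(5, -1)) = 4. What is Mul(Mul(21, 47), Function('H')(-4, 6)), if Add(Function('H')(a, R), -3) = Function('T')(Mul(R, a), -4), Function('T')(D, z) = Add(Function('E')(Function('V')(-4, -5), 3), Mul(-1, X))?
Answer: Rational(987, 2) ≈ 493.50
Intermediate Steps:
Function('V')(x, k) = -20 (Function('V')(x, k) = Mul(-5, 4) = -20)
Function('E')(m, N) = Rational(-1, 2) (Function('E')(m, N) = Mul(Rational(1, 2), Mul(3, Pow(-3, -1))) = Mul(Rational(1, 2), Mul(3, Rational(-1, 3))) = Mul(Rational(1, 2), -1) = Rational(-1, 2))
X = 2 (X = Add(3, Mul(-1, Add(-1, 2))) = Add(3, Mul(-1, 1)) = Add(3, -1) = 2)
Function('T')(D, z) = Rational(-5, 2) (Function('T')(D, z) = Add(Rational(-1, 2), Mul(-1, 2)) = Add(Rational(-1, 2), -2) = Rational(-5, 2))
Function('H')(a, R) = Rational(1, 2) (Function('H')(a, R) = Add(3, Rational(-5, 2)) = Rational(1, 2))
Mul(Mul(21, 47), Function('H')(-4, 6)) = Mul(Mul(21, 47), Rational(1, 2)) = Mul(987, Rational(1, 2)) = Rational(987, 2)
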